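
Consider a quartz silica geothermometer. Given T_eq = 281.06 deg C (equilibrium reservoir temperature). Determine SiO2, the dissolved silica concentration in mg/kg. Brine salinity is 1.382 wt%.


SiO2 = 10^(5.19 - 1309/(T_eq + 273.15))
SiO2 = 10^(5.19 - 1309/(281.06 + 273.15))
SiO2 = 673.10 mg/kg


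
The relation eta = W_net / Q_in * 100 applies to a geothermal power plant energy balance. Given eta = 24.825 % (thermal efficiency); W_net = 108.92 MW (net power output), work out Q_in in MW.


Q_in = W_net / (eta / 100)
Q_in = 108.92 / (24.825 / 100)
Q_in = 438.75 MW


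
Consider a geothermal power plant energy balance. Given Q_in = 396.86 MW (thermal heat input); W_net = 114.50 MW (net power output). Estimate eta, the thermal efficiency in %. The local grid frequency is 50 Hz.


eta = W_net / Q_in * 100
eta = 114.50 / 396.86 * 100
eta = 28.851 %


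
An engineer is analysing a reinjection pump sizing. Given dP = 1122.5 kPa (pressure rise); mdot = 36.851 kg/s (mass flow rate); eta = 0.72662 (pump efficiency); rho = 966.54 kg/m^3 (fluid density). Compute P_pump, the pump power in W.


P_pump = mdot * dP / (rho * eta)
P_pump = 36.851 * 1122.5 / (966.54 * 0.72662)
P_pump = 58.89907 kW
Convert: 58.89907 kW * 1000.0 = 58899 W
P_pump = 58899 W


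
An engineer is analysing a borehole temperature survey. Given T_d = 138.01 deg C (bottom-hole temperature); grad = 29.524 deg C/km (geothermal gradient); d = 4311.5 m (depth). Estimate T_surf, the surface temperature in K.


T_surf = T_d - grad * d / 1000
T_surf = 138.01 - 29.524 * 4311.5 / 1000
T_surf = 10.71727 deg C
Convert to K: 10.71727 + 273.15 = 283.87 K
T_surf = 283.87 K


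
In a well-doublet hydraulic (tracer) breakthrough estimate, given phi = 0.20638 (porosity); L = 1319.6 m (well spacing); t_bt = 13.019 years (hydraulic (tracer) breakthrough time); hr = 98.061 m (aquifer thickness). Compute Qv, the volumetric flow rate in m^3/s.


Qv = pi*hr*phi*L^2 / (3*t_bt*365.25*86400)
Qv = pi*98.061*0.20638*1319.6^2 / (3*13.019*365.25*86400)
Qv = 0.089825 m^3/s


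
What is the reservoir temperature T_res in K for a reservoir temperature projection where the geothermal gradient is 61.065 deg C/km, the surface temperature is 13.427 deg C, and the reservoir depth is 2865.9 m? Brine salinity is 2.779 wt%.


T_res = T_surf + grad * d / 1000
T_res = 13.427 + 61.065 * 2865.9 / 1000
T_res = 188.4332 deg C
Convert to K: 188.4332 + 273.15 = 461.58 K
T_res = 461.58 K


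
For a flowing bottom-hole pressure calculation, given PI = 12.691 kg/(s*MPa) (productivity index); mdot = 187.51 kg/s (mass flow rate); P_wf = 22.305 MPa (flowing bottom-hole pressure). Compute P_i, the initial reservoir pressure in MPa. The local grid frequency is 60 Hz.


P_i = P_wf + mdot / PI
P_i = 22.305 + 187.51 / 12.691
P_i = 37.080 MPa


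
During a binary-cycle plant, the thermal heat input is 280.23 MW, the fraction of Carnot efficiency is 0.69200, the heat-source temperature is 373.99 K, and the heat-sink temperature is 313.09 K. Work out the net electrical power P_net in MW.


Step 1: eta = (1 - Tc/Th)*f = (1 - 313.09/373.99)*0.692 = 0.1126843
Step 2: P_net = eta * Q_in = 0.1126843 * 280.23 = 31.578 MW
P_net = 31.578 MW


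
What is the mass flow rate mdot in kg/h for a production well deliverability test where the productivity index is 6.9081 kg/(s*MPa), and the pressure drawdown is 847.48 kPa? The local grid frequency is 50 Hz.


mdot = PI * dP / 1000
mdot = 6.9081 * 847.48 / 1000
mdot = 5.854477 kg/s
Convert: 5.854477 kg/s * 3600.0 = 21076 kg/h
mdot = 21076 kg/h


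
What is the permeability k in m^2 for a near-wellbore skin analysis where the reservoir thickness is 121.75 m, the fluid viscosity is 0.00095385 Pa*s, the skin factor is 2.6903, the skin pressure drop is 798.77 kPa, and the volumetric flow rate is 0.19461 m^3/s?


k = S*q*mu / (2*pi*dP_s*1000*hr)
k = 2.6903*0.19461*0.00095385 / (2*pi*798.77*1000*121.75)
k = 8.1729e-13 m^2


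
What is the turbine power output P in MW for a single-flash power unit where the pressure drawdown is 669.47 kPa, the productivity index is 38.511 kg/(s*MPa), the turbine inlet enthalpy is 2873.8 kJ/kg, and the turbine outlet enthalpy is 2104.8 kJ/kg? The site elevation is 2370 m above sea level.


Step 1: mdot = PI * dP / 1000 = 38.511 * 669.47 / 1000 = 25.78196 kg/s
Step 2: P = mdot*(h_in - h_out)/1000 = 25.78196*(2873.8 - 2104.8)/1000 = 19.826 MW
P = 19.826 MW


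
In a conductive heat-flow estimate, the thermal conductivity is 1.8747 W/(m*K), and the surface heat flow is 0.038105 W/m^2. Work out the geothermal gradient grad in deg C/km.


grad = q * 1000 / k
grad = 0.038105 * 1000 / 1.8747
grad = 20.326 deg C/km


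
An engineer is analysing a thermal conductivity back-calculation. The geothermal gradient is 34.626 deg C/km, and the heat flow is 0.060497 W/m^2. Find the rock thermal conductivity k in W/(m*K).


k = q / (grad / 1000)
k = 0.060497 / (34.626 / 1000)
k = 1.7472 W/(m*K)


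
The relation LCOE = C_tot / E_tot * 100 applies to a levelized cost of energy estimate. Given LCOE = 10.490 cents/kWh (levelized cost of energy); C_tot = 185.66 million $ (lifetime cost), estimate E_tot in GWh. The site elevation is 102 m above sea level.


E_tot = C_tot / LCOE * 100
E_tot = 185.66 / 10.490 * 100
E_tot = 1769.9 GWh


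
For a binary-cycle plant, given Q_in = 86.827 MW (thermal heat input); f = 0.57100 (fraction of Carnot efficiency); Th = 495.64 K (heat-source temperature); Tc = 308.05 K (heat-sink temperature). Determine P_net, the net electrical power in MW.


Step 1: eta = (1 - Tc/Th)*f = (1 - 308.05/495.64)*0.571 = 0.2161123
Step 2: P_net = eta * Q_in = 0.2161123 * 86.827 = 18.764 MW
P_net = 18.764 MW


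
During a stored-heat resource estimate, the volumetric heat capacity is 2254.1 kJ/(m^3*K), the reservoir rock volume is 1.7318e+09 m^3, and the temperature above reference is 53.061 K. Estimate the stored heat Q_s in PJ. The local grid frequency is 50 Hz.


Q_s = Vr * rhoc * dT / 1e12
Q_s = 1.7318e+09 * 2254.1 * 53.061 / 1e12
Q_s = 207.13 PJ


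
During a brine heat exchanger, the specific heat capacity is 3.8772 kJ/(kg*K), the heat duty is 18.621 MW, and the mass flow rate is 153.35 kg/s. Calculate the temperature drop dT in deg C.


dT = Q * 1000 / (mdot * cp)
dT = 18.621 * 1000 / (153.35 * 3.8772)
dT = 31.31850 K
Convert (temperature difference, 1 K = 1 deg C): 31.31850 K = 31.31850 deg C
dT = 31.319 deg C


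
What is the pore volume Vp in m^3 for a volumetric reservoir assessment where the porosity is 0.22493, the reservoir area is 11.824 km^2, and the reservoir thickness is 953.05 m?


Vp = A * 1e6 * hr * phi
Vp = 11.824 * 1e6 * 953.05 * 0.22493
Vp = 2.5347e+09 m^3


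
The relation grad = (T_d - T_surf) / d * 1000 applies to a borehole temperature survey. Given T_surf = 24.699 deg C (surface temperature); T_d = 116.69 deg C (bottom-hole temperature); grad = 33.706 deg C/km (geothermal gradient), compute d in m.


d = (T_d - T_surf) / grad * 1000
d = (116.69 - 24.699) / 33.706 * 1000
d = 2729.2 m


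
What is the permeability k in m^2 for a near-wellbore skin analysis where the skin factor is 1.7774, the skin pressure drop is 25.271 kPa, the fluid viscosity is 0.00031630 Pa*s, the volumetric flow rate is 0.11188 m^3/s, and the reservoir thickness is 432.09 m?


k = S*q*mu / (2*pi*dP_s*1000*hr)
k = 1.7774*0.11188*0.00031630 / (2*pi*25.271*1000*432.09)
k = 9.1677e-13 m^2


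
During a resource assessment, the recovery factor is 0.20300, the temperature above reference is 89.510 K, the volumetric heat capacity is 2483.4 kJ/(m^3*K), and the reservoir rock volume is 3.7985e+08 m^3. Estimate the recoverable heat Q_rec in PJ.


Step 1: Q_s = Vr*rhoc*dT/1e12 = 3.7985e+08*2483.4*89.51/1e12 = 84.43653 PJ
Step 2: Q_rec = Q_s * RF = 84.43653 * 0.203 = 17.141 PJ
Q_rec = 17.141 PJ


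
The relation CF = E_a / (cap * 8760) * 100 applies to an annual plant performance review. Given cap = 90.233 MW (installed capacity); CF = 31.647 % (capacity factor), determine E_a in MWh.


E_a = CF / 100 * cap * 8760
E_a = 31.647 / 100 * 90.233 * 8760
E_a = 2.5015e+05 MWh


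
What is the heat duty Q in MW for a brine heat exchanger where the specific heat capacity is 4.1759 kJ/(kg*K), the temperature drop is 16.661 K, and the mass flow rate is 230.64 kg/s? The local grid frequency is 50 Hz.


Q = mdot * cp * dT / 1000
Q = 230.64 * 4.1759 * 16.661 / 1000
Q = 16.047 MW


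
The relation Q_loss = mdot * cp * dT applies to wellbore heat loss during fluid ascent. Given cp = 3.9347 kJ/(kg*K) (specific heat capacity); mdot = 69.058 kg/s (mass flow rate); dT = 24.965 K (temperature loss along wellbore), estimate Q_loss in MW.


Q_loss = mdot * cp * dT
Q_loss = 69.058 * 3.9347 * 24.965
Q_loss = 6783.553 kW
Convert: 6783.553 kW * 0.001 = 6.7836 MW
Q_loss = 6.7836 MW


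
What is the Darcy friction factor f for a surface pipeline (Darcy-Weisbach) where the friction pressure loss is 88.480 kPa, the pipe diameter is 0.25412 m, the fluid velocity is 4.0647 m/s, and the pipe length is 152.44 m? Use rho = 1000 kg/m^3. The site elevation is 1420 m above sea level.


f = dP*1000 / ((L/D)*(rho*vel^2/2))
f = 88.480*1000 / ((152.44/0.25412)*(1000*4.0647^2/2))
f = 0.017855


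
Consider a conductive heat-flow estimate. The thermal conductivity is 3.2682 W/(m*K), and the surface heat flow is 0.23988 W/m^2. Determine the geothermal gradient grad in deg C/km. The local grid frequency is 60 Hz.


grad = q * 1000 / k
grad = 0.23988 * 1000 / 3.2682
grad = 73.398 deg C/km


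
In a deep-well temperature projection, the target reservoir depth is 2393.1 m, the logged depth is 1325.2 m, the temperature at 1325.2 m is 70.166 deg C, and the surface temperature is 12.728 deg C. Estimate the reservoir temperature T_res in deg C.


Step 1: grad = (T_d1 - T_surf)/d1 * 1000 = (70.166 - 12.728)/1325.2 * 1000 = 43.34289 deg C/km
Step 2: T_res = T_surf + grad*d2/1000 = 12.728 + 43.34289*2393.1/1000 = 116.45 deg C
T_res = 116.45 deg C


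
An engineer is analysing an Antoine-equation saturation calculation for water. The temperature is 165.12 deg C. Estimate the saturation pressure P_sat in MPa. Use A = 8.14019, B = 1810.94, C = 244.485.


P_sat = 10^(A - B/(C + T)) / 760 * 0.101325
P_sat = 10^(8.14019 - 1810.94/(244.485 + 165.12)) / 760 * 0.101325
P_sat = 0.69808 MPa


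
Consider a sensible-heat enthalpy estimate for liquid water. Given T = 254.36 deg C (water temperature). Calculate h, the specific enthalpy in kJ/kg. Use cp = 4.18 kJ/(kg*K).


h = cp * T
h = 4.18 * 254.36
h = 1063.2 kJ/kg


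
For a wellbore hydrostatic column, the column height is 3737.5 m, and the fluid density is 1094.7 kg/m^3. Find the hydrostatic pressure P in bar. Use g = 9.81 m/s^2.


P = rho * g * h / 1e6
P = 1094.7 * 9.81 * 3737.5 / 1e6
P = 40.13704 MPa
Convert: 40.13704 MPa * 10.0 = 401.37 bar
P = 401.37 bar


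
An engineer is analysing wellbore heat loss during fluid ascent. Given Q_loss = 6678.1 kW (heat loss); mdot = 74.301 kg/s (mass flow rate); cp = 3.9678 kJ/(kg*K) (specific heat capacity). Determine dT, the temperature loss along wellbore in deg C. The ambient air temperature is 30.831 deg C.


dT = Q_loss / (mdot * cp)
dT = 6678.1 / (74.301 * 3.9678)
dT = 22.65210 K
Convert (temperature difference, 1 K = 1 deg C): 22.65210 K = 22.65210 deg C
dT = 22.652 deg C


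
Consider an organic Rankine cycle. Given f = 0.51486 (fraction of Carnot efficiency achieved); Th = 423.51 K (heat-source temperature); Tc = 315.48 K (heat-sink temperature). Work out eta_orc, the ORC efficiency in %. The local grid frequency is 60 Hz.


eta_orc = (1 - Tc/Th) * f * 100
eta_orc = (1 - 315.48/423.51) * 0.51486 * 100
eta_orc = 13.133 %


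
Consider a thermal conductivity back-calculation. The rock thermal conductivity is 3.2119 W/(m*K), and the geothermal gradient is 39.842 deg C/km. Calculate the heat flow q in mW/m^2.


q = k * grad / 1000
q = 3.2119 * 39.842 / 1000
q = 0.1279685 W/m^2
Convert: 0.1279685 W/m^2 * 1000.0 = 127.97 mW/m^2
q = 127.97 mW/m^2


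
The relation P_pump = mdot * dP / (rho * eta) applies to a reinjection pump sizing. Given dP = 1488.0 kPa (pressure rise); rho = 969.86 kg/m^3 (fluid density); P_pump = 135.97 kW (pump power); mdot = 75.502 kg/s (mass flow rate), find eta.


eta = mdot * dP / (rho * P_pump)
eta = 75.502 * 1488.0 / (969.86 * 135.97)
eta = 0.85194


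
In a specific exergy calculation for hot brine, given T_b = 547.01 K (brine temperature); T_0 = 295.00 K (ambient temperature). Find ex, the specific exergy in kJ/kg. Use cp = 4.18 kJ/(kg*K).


ex = cp * ((T_b - T_0) - T_0 * ln(T_b/T_0))
ex = 4.18 * ((547.01 - 295.00) - 295.00 * ln(547.01/295.00))
ex = 291.97 kJ/kg


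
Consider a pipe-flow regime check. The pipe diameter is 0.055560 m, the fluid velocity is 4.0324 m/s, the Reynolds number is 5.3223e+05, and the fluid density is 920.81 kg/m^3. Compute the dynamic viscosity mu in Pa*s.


mu = rho * vel * D / Re
mu = 920.81 * 4.0324 * 0.055560 / 5.3223e+05
mu = 0.00038761 Pa*s


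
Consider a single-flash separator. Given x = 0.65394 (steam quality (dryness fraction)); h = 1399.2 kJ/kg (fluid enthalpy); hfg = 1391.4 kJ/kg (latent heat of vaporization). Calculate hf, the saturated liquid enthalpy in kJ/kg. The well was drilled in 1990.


hf = h - x * hfg
hf = 1399.2 - 0.65394 * 1391.4
hf = 489.31 kJ/kg


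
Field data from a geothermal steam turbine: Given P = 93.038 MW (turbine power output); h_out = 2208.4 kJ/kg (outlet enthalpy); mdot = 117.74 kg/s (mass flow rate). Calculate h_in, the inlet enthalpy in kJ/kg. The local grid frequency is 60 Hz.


h_in = h_out + P * 1000 / mdot
h_in = 2208.4 + 93.038 * 1000 / 117.74
h_in = 2998.6 kJ/kg


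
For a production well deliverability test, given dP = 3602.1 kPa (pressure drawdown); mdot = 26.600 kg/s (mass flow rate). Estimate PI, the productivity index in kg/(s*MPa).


PI = mdot * 1000 / dP
PI = 26.600 * 1000 / 3602.1
PI = 7.3846 kg/(s*MPa)


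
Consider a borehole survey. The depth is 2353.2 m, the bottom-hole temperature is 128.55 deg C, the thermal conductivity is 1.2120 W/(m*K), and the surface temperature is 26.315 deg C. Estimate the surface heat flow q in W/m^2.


Step 1: grad = (T_d - T_surf)/d * 1000 = (128.55 - 26.315)/2353.2 * 1000 = 43.44510 deg C/km
Step 2: q = k * grad / 1000 = 1.212 * 43.44510 / 1000 = 0.052655 W/m^2
q = 0.052655 W/m^2


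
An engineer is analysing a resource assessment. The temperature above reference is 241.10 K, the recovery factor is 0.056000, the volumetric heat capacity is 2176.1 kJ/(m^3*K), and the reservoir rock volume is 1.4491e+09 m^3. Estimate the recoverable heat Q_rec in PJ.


Step 1: Q_s = Vr*rhoc*dT/1e12 = 1.4491e+09*2176.1*241.1/1e12 = 760.2815 PJ
Step 2: Q_rec = Q_s * RF = 760.2815 * 0.056 = 42.576 PJ
Q_rec = 42.576 PJ


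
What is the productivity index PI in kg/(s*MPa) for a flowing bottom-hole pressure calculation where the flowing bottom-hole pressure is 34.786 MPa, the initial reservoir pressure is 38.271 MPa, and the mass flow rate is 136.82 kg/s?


PI = mdot / (P_i - P_wf)
PI = 136.82 / (38.271 - 34.786)
PI = 39.260 kg/(s*MPa)


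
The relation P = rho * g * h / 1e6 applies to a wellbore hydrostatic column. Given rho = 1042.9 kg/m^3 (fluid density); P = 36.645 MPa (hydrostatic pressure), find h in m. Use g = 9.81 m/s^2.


h = P * 1e6 / (g * rho)
h = 36.645 * 1e6 / (9.81 * 1042.9)
h = 3581.8 m


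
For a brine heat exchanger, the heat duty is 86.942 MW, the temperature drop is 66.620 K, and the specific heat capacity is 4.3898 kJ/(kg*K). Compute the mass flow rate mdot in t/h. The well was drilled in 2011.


mdot = Q * 1000 / (cp * dT)
mdot = 86.942 * 1000 / (4.3898 * 66.620)
mdot = 297.2900 kg/s
Convert: 297.2900 kg/s * 3.6 = 1070.2 t/h
mdot = 1070.2 t/h


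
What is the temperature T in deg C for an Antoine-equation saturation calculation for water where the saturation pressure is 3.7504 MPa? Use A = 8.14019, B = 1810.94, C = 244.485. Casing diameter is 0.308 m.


T = B / (A - log10(P_sat * 760 / 0.101325)) - C
T = 1810.94 / (8.14019 - log10(3.7504 * 760 / 0.101325)) - 244.485
T = 246.15 deg C


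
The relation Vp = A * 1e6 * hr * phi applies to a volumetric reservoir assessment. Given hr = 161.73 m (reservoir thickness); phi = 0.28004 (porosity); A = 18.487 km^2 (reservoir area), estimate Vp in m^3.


Vp = A * 1e6 * hr * phi
Vp = 18.487 * 1e6 * 161.73 * 0.28004
Vp = 8.3729e+08 m^3


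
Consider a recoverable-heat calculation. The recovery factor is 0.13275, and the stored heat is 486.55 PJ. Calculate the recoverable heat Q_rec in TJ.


Q_rec = Q_s * RF
Q_rec = 486.55 * 0.13275
Q_rec = 64.58951 PJ
Convert: 64.58951 PJ * 1000.0 = 64590 TJ
Q_rec = 64590 TJ


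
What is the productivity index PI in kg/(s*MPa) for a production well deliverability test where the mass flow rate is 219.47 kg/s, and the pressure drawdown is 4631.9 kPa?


PI = mdot * 1000 / dP
PI = 219.47 * 1000 / 4631.9
PI = 47.382 kg/(s*MPa)


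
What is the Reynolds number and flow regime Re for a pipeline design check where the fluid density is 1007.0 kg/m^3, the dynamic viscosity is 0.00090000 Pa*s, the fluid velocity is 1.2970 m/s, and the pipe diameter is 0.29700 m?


Step 1: Re = rho*vel*D/mu = 1007.0*1.297*0.297/0.0009 = 4.3101e+05
Step 2: Re = 4.3101e+05 > 4000, so flow is turbulent.
Re = 4.3101e+05 (turbulent)


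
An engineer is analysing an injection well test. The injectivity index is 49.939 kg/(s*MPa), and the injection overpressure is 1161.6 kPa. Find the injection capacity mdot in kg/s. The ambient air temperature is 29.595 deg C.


mdot = II * dP / 1000
mdot = 49.939 * 1161.6 / 1000
mdot = 58.009 kg/s


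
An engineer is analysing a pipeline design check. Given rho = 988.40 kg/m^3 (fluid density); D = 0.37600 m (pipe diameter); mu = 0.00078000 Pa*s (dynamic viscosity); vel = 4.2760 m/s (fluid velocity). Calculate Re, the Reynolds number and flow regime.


Step 1: Re = rho*vel*D/mu = 988.4*4.276*0.376/0.00078 = 2.0373e+06
Step 2: Re = 2.0373e+06 > 4000, so flow is turbulent.
Re = 2.0373e+06 (turbulent)


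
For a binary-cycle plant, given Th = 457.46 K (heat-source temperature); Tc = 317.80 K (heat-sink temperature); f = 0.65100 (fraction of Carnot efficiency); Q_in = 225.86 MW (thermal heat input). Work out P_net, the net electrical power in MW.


Step 1: eta = (1 - Tc/Th)*f = (1 - 317.8/457.46)*0.651 = 0.1987467
Step 2: P_net = eta * Q_in = 0.1987467 * 225.86 = 44.889 MW
P_net = 44.889 MW


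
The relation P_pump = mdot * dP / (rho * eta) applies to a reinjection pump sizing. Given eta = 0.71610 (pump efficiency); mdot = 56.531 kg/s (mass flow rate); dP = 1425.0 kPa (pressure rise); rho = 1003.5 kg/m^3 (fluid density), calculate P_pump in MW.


P_pump = mdot * dP / (rho * eta)
P_pump = 56.531 * 1425.0 / (1003.5 * 0.71610)
P_pump = 112.1013 kW
Convert: 112.1013 kW * 0.001 = 0.11210 MW
P_pump = 0.11210 MW


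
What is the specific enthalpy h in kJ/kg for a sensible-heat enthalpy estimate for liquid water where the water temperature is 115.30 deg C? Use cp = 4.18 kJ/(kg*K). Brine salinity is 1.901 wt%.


h = cp * T
h = 4.18 * 115.30
h = 481.95 kJ/kg


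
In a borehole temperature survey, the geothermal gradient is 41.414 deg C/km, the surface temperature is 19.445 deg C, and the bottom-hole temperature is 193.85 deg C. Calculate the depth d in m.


d = (T_d - T_surf) / grad * 1000
d = (193.85 - 19.445) / 41.414 * 1000
d = 4211.3 m


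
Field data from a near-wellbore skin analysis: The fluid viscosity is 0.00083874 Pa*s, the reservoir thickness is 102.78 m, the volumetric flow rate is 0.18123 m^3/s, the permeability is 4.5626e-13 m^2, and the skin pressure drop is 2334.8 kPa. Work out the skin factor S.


S = dP_s * 1000 * 2*pi*k*hr / (q*mu)
S = 2334.8 * 1000 * 2*pi*4.5626e-13*102.78 / (0.18123*0.00083874)
S = 4.5258


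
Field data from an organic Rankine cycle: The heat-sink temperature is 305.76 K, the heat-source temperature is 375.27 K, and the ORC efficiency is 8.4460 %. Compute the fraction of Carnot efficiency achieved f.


f = (eta_orc/100) / (1 - Tc/Th)
f = (8.4460/100) / (1 - 305.76/375.27)
f = 0.45598


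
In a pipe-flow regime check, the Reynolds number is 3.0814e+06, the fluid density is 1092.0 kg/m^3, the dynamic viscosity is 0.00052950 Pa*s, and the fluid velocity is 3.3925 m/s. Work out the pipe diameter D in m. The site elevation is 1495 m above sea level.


D = Re * mu / (rho * vel)
D = 3.0814e+06 * 0.00052950 / (1092.0 * 3.3925)
D = 0.44042 m


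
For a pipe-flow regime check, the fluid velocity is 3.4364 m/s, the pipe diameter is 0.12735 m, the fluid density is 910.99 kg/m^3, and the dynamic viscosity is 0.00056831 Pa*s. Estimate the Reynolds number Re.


Re = rho * vel * D / mu
Re = 910.99 * 3.4364 * 0.12735 / 0.00056831
Re = 7.0151e+05


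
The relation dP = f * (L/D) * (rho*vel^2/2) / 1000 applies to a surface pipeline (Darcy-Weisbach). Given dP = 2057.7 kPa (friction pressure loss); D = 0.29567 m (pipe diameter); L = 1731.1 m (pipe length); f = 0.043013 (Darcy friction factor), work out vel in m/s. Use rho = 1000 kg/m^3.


vel = sqrt(dP*1000*2*D / (f*L*rho))
vel = sqrt(2057.7*1000*2*0.29567 / (0.043013*1731.1*1000))
vel = 4.0425 m/s


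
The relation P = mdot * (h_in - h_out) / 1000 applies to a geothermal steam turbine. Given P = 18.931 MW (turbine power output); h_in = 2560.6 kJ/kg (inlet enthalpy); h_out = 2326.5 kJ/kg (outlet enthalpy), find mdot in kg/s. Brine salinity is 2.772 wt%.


mdot = P * 1000 / (h_in - h_out)
mdot = 18.931 * 1000 / (2560.6 - 2326.5)
mdot = 80.867 kg/s


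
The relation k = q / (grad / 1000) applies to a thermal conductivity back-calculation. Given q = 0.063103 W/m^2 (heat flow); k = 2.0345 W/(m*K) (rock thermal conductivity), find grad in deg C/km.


grad = q / k * 1000
grad = 0.063103 / 2.0345 * 1000
grad = 31.016 deg C/km


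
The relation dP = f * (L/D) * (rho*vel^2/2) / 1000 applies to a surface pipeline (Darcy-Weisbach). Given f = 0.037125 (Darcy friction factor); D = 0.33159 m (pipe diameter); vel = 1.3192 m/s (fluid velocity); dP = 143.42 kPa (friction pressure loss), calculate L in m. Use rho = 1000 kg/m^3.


L = dP*1000*D / (f*rho*vel^2/2)
L = 143.42*1000*0.33159 / (0.037125*1000*1.3192^2/2)
L = 1472.2 m


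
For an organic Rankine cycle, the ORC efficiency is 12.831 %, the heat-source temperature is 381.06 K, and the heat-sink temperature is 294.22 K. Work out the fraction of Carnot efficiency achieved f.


f = (eta_orc/100) / (1 - Tc/Th)
f = (12.831/100) / (1 - 294.22/381.06)
f = 0.56303


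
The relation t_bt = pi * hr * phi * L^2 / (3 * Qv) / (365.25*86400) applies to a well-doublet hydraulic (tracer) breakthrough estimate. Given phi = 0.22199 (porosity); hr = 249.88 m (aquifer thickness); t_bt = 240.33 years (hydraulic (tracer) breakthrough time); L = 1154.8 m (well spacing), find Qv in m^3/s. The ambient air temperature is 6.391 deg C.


Qv = pi*hr*phi*L^2 / (3*t_bt*365.25*86400)
Qv = pi*249.88*0.22199*1154.8^2 / (3*240.33*365.25*86400)
Qv = 0.010214 m^3/s


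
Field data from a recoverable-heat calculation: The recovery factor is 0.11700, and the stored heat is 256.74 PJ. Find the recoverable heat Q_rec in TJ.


Q_rec = Q_s * RF
Q_rec = 256.74 * 0.11700
Q_rec = 30.03858 PJ
Convert: 30.03858 PJ * 1000.0 = 30039 TJ
Q_rec = 30039 TJ


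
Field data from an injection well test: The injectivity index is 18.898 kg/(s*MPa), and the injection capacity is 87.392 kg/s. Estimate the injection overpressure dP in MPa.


dP = mdot * 1000 / II
dP = 87.392 * 1000 / 18.898
dP = 4624.405 kPa
Convert: 4624.405 kPa * 0.001 = 4.6244 MPa
dP = 4.6244 MPa


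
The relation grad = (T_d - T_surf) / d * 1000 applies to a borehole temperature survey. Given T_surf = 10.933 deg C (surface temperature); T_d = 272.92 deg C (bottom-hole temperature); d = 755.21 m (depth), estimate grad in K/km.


grad = (T_d - T_surf) / d * 1000
grad = (272.92 - 10.933) / 755.21 * 1000
grad = 346.9062 deg C/km
Convert: 346.9062 deg C/km * 1.0 = 346.91 K/km
grad = 346.91 K/km


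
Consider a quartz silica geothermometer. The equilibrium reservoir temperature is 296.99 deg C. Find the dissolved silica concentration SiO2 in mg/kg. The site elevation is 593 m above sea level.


SiO2 = 10^(5.19 - 1309/(T_eq + 273.15))
SiO2 = 10^(5.19 - 1309/(296.99 + 273.15))
SiO2 = 783.56 mg/kg


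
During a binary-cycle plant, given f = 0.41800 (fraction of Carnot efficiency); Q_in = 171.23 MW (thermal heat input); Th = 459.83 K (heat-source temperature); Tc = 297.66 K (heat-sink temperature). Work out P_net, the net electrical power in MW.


Step 1: eta = (1 - Tc/Th)*f = (1 - 297.66/459.83)*0.418 = 0.1474177
Step 2: P_net = eta * Q_in = 0.1474177 * 171.23 = 25.242 MW
P_net = 25.242 MW


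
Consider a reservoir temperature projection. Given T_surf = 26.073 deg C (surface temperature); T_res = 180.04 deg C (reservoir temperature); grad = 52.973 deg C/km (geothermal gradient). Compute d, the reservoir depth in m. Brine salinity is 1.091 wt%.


d = (T_res - T_surf) / grad * 1000
d = (180.04 - 26.073) / 52.973 * 1000
d = 2906.5 m


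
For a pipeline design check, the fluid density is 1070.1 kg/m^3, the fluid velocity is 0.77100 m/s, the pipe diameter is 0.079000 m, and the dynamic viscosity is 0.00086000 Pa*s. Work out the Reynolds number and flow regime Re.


Step 1: Re = rho*vel*D/mu = 1070.1*0.771*0.079/0.00086 = 75789
Step 2: Re = 75789 > 4000, so flow is turbulent.
Re = 75789 (turbulent)


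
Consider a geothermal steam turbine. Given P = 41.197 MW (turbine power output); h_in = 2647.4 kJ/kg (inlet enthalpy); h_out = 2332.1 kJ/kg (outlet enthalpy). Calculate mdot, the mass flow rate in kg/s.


mdot = P * 1000 / (h_in - h_out)
mdot = 41.197 * 1000 / (2647.4 - 2332.1)
mdot = 130.66 kg/s


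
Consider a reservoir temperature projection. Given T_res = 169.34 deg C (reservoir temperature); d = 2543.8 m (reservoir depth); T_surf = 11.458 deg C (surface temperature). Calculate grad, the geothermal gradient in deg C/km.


grad = (T_res - T_surf) / d * 1000
grad = (169.34 - 11.458) / 2543.8 * 1000
grad = 62.065 deg C/km


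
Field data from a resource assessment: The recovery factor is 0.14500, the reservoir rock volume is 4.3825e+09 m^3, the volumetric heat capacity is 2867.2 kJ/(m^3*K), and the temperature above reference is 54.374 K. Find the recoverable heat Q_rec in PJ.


Step 1: Q_s = Vr*rhoc*dT/1e12 = 4.3825e+09*2867.2*54.374/1e12 = 683.2367 PJ
Step 2: Q_rec = Q_s * RF = 683.2367 * 0.145 = 99.069 PJ
Q_rec = 99.069 PJ


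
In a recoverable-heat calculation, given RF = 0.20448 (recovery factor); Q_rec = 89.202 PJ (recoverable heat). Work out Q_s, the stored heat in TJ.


Q_s = Q_rec / RF
Q_s = 89.202 / 0.20448
Q_s = 436.2383 PJ
Convert: 436.2383 PJ * 1000.0 = 4.3624e+05 TJ
Q_s = 4.3624e+05 TJ


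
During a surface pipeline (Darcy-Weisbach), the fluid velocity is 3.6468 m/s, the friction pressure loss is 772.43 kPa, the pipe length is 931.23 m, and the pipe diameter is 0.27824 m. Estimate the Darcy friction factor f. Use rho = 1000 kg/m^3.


f = dP*1000 / ((L/D)*(rho*vel^2/2))
f = 772.43*1000 / ((931.23/0.27824)*(1000*3.6468^2/2))
f = 0.034708


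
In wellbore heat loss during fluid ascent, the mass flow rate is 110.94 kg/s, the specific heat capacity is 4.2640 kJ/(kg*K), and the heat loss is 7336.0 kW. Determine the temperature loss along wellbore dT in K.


dT = Q_loss / (mdot * cp)
dT = 7336.0 / (110.94 * 4.2640)
dT = 15.508 K


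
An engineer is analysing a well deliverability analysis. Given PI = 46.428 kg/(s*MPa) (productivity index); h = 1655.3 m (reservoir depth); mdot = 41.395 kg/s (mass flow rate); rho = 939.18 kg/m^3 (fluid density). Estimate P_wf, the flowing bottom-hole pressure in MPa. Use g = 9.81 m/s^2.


Step 1: P_i = rho*g*h/1e6 = 939.18*9.81*1655.3/1e6 = 15.25087 MPa
Step 2: P_wf = P_i - mdot/PI = 15.25087 - 41.395/46.428 = 14.359 MPa
P_wf = 14.359 MPa


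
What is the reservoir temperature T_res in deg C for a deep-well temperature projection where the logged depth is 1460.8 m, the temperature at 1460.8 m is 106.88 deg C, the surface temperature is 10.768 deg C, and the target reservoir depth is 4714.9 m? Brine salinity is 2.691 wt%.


Step 1: grad = (T_d1 - T_surf)/d1 * 1000 = (106.88 - 10.768)/1460.8 * 1000 = 65.79409 deg C/km
Step 2: T_res = T_surf + grad*d2/1000 = 10.768 + 65.79409*4714.9/1000 = 320.98 deg C
T_res = 320.98 deg C


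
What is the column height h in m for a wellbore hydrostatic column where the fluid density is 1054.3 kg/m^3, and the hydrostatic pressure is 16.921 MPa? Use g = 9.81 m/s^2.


h = P * 1e6 / (g * rho)
h = 16.921 * 1e6 / (9.81 * 1054.3)
h = 1636.0 m


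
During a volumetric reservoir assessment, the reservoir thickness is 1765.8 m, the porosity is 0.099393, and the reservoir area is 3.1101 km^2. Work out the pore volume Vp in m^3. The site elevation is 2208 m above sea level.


Vp = A * 1e6 * hr * phi
Vp = 3.1101 * 1e6 * 1765.8 * 0.099393
Vp = 5.4585e+08 m^3


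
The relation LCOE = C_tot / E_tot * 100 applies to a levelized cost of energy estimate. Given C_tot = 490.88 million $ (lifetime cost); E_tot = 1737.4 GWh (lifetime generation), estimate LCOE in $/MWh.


LCOE = C_tot / E_tot * 100
LCOE = 490.88 / 1737.4 * 100
LCOE = 28.25371 cents/kWh
Convert: 28.25371 cents/kWh * 10.0 = 282.54 $/MWh
LCOE = 282.54 $/MWh


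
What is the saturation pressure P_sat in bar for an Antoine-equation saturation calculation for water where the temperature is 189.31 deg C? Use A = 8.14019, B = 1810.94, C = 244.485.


P_sat = 10^(A - B/(C + T)) / 760 * 0.101325
P_sat = 10^(8.14019 - 1810.94/(244.485 + 189.31)) / 760 * 0.101325
P_sat = 1.231539 MPa
Convert: 1.231539 MPa * 10.0 = 12.315 bar
P_sat = 12.315 bar


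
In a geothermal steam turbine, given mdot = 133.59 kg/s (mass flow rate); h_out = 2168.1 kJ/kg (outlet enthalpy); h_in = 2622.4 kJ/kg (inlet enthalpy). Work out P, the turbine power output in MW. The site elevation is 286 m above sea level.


P = mdot * (h_in - h_out) / 1000
P = 133.59 * (2622.4 - 2168.1) / 1000
P = 60.690 MW


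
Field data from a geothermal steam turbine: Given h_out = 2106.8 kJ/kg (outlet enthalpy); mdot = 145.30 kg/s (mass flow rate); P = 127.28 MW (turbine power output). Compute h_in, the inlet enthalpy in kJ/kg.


h_in = h_out + P * 1000 / mdot
h_in = 2106.8 + 127.28 * 1000 / 145.30
h_in = 2982.8 kJ/kg


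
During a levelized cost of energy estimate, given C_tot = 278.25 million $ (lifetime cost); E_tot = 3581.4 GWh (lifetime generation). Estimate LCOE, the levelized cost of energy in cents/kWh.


LCOE = C_tot / E_tot * 100
LCOE = 278.25 / 3581.4 * 100
LCOE = 7.7693 cents/kWh


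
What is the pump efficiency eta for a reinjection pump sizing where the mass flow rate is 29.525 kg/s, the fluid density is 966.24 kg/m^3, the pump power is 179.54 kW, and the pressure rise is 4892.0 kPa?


eta = mdot * dP / (rho * P_pump)
eta = 29.525 * 4892.0 / (966.24 * 179.54)
eta = 0.83259


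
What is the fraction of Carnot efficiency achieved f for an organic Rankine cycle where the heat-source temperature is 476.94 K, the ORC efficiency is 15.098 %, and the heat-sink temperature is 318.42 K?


f = (eta_orc/100) / (1 - Tc/Th)
f = (15.098/100) / (1 - 318.42/476.94)
f = 0.45425


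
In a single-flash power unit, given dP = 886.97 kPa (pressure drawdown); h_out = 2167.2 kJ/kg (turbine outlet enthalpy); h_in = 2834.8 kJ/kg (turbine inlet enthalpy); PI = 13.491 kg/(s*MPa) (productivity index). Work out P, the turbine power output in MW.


Step 1: mdot = PI * dP / 1000 = 13.491 * 886.97 / 1000 = 11.96611 kg/s
Step 2: P = mdot*(h_in - h_out)/1000 = 11.96611*(2834.8 - 2167.2)/1000 = 7.9886 MW
P = 7.9886 MW


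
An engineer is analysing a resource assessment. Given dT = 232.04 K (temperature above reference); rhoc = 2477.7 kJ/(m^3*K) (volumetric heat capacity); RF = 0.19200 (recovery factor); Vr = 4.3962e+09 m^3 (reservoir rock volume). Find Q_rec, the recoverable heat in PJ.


Step 1: Q_s = Vr*rhoc*dT/1e12 = 4.3962e+09*2477.7*232.04/1e12 = 2527.488 PJ
Step 2: Q_rec = Q_s * RF = 2527.488 * 0.192 = 485.28 PJ
Q_rec = 485.28 PJ


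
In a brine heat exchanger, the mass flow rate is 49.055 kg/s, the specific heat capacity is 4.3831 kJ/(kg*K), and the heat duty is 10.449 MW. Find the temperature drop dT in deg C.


dT = Q * 1000 / (mdot * cp)
dT = 10.449 * 1000 / (49.055 * 4.3831)
dT = 48.59707 K
Convert (temperature difference, 1 K = 1 deg C): 48.59707 K = 48.59707 deg C
dT = 48.597 deg C


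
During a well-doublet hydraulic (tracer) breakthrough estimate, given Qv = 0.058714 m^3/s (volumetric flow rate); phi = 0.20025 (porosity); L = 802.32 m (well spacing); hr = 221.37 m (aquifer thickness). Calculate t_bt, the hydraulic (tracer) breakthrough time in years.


t_bt = pi * hr * phi * L^2 / (3 * Qv) / (365.25*86400)
t_bt = pi * 221.37 * 0.20025 * 802.32^2 / (3 * 0.058714) / (365.25*86400)
t_bt = 16.128 years


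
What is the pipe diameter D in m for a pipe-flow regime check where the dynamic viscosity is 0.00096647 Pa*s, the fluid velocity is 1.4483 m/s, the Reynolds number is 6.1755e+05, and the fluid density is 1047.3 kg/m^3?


D = Re * mu / (rho * vel)
D = 6.1755e+05 * 0.00096647 / (1047.3 * 1.4483)
D = 0.39349 m


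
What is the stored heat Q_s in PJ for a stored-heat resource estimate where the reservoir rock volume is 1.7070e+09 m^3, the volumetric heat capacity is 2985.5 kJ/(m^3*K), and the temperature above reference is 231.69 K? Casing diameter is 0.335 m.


Q_s = Vr * rhoc * dT / 1e12
Q_s = 1.7070e+09 * 2985.5 * 231.69 / 1e12
Q_s = 1180.7 PJ


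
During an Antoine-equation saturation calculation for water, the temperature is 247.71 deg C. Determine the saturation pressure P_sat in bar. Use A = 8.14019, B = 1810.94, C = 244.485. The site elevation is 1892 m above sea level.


P_sat = 10^(A - B/(C + T)) / 760 * 0.101325
P_sat = 10^(8.14019 - 1810.94/(244.485 + 247.71)) / 760 * 0.101325
P_sat = 3.852822 MPa
Convert: 3.852822 MPa * 10.0 = 38.528 bar
P_sat = 38.528 bar


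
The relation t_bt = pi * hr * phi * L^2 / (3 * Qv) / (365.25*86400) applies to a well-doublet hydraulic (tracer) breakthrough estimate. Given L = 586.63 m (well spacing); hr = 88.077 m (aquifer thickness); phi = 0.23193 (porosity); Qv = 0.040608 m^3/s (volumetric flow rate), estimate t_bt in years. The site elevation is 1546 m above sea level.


t_bt = pi * hr * phi * L^2 / (3 * Qv) / (365.25*86400)
t_bt = pi * 88.077 * 0.23193 * 586.63^2 / (3 * 0.040608) / (365.25*86400)
t_bt = 5.7446 years


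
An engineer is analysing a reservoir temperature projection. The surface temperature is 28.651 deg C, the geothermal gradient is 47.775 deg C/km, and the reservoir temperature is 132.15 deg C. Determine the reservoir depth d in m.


d = (T_res - T_surf) / grad * 1000
d = (132.15 - 28.651) / 47.775 * 1000
d = 2166.4 m


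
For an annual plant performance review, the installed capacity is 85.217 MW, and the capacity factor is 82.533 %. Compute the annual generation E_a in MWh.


E_a = CF / 100 * cap * 8760
E_a = 82.533 / 100 * 85.217 * 8760
E_a = 6.1611e+05 MWh


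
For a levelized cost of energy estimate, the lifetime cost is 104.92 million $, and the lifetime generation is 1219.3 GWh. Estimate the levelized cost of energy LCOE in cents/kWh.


LCOE = C_tot / E_tot * 100
LCOE = 104.92 / 1219.3 * 100
LCOE = 8.6049 cents/kWh


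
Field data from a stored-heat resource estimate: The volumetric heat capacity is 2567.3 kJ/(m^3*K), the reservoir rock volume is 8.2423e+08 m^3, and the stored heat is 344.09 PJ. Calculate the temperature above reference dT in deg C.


dT = Q_s * 1e12 / (Vr * rhoc)
dT = 344.09 * 1e12 / (8.2423e+08 * 2567.3)
dT = 162.6099 K
Convert (temperature difference, 1 K = 1 deg C): 162.6099 K = 162.6099 deg C
dT = 162.61 deg C


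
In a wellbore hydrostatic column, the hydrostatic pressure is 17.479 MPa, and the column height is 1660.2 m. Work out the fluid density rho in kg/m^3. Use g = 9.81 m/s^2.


rho = P * 1e6 / (g * h)
rho = 17.479 * 1e6 / (9.81 * 1660.2)
rho = 1073.2 kg/m^3


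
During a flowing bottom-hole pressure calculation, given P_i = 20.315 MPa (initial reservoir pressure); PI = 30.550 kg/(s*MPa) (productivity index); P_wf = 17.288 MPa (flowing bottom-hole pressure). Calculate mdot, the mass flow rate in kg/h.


mdot = (P_i - P_wf) * PI
mdot = (20.315 - 17.288) * 30.550
mdot = 92.47485 kg/s
Convert: 92.47485 kg/s * 3600.0 = 3.3291e+05 kg/h
mdot = 3.3291e+05 kg/h


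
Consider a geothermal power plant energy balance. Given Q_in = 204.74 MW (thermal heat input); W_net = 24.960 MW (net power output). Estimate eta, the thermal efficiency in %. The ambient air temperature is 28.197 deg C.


eta = W_net / Q_in * 100
eta = 24.960 / 204.74 * 100
eta = 12.191 %


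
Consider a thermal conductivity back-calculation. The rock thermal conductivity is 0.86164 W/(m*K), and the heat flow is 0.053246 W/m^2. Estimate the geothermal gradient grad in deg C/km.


grad = q / k * 1000
grad = 0.053246 / 0.86164 * 1000
grad = 61.796 deg C/km


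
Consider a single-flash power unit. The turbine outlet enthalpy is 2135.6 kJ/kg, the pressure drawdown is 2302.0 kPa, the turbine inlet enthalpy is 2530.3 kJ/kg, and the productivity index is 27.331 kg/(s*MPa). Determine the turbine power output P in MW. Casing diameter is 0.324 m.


Step 1: mdot = PI * dP / 1000 = 27.331 * 2302.0 / 1000 = 62.91596 kg/s
Step 2: P = mdot*(h_in - h_out)/1000 = 62.91596*(2530.3 - 2135.6)/1000 = 24.833 MW
P = 24.833 MW


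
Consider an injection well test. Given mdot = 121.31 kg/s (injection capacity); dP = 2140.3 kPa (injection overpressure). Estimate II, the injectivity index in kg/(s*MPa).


II = mdot * 1000 / dP
II = 121.31 * 1000 / 2140.3
II = 56.679 kg/(s*MPa)


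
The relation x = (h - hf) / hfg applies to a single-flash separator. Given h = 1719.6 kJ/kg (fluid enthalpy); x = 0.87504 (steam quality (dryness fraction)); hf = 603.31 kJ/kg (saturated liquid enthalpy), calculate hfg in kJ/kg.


hfg = (h - hf) / x
hfg = (1719.6 - 603.31) / 0.87504
hfg = 1275.7 kJ/kg


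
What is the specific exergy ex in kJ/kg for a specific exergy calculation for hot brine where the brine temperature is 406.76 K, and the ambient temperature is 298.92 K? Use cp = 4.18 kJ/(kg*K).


ex = cp * ((T_b - T_0) - T_0 * ln(T_b/T_0))
ex = 4.18 * ((406.76 - 298.92) - 298.92 * ln(406.76/298.92))
ex = 65.870 kJ/kg


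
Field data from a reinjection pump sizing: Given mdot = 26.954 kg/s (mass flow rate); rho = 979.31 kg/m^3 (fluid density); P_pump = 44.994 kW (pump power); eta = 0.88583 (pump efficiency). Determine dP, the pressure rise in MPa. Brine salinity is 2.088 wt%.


dP = P_pump * rho * eta / mdot
dP = 44.994 * 979.31 * 0.88583 / 26.954
dP = 1448.111 kPa
Convert: 1448.111 kPa * 0.001 = 1.4481 MPa
dP = 1.4481 MPa


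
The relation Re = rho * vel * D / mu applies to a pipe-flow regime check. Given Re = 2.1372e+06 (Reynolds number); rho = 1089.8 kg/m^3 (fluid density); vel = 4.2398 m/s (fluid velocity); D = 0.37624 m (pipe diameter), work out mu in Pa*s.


mu = rho * vel * D / Re
mu = 1089.8 * 4.2398 * 0.37624 / 2.1372e+06
mu = 0.00081341 Pa*s


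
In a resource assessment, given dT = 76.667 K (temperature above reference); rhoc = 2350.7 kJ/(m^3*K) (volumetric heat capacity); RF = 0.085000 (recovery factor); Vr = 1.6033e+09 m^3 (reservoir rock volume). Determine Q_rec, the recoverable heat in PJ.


Step 1: Q_s = Vr*rhoc*dT/1e12 = 1.6033e+09*2350.7*76.667/1e12 = 288.9485 PJ
Step 2: Q_rec = Q_s * RF = 288.9485 * 0.085 = 24.561 PJ
Q_rec = 24.561 PJ


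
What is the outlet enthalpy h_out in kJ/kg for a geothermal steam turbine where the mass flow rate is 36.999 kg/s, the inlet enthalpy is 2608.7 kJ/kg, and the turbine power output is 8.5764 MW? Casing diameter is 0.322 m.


h_out = h_in - P * 1000 / mdot
h_out = 2608.7 - 8.5764 * 1000 / 36.999
h_out = 2376.9 kJ/kg
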